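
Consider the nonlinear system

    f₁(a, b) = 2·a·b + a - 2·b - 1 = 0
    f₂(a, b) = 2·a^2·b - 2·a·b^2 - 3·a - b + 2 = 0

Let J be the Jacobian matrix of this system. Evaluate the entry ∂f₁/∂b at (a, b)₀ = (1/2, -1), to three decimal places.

-1.000

∂f₁/∂b = 2·a - 2.
At (1/2, -1) this is -1.000.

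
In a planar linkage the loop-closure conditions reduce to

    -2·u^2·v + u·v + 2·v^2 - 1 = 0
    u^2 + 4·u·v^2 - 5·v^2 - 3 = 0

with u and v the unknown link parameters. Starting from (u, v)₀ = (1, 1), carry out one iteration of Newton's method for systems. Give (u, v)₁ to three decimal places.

(1.750, 1.750)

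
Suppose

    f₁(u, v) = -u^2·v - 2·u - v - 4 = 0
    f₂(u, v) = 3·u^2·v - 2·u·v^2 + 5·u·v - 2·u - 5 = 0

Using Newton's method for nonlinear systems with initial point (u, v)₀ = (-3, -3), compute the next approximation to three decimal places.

(-2.137, -1.525)

At (-3, -3): F = (32.000, 19.000).
Jacobian J = [[-2·u·v - 2, -u^2 - 1], [6·u·v - 2·v^2 + 5·v - 2, 3·u^2 - 4·u·v + 5·u]].
At the point, J = [[-20.000, -10.000], [19.000, -24.000]] (det J = 670.000).
Solving J·Δ = −F gives Δ = (0.863, 1.475).
Then the next iterate is (u, v)₁ = (-2.137, -1.525).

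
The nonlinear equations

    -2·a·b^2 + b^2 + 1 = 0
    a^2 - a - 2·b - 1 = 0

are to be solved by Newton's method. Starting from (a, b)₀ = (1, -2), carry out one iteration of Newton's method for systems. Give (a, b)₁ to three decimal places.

(1.500, -0.250)

At (1, -2): F = (-3.000, 3.000).
Jacobian J = [[-2·b^2, -4·a·b + 2·b], [2·a - 1, -2]].
At the point, J = [[-8.000, 4.000], [1.000, -2.000]] (det J = 12.000).
Solving J·Δ = −F gives Δ = (0.500, 1.750).
Then the next iterate is (a, b)₁ = (1.500, -0.250).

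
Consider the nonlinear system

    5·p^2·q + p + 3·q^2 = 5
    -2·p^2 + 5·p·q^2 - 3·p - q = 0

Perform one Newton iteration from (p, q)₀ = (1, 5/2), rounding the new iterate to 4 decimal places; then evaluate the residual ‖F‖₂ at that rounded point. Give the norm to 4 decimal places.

23.7866

At (1, 5/2): F = (27.2500, 23.7500).
Jacobian J = [[10·p·q + 1, 5·p^2 + 6·q], [-4·p + 5·q^2 - 3, 10·p·q - 1]].
At the point, J = [[26.0000, 20.0000], [24.2500, 24.0000]] (det J = 139.0000).
Solving J·Δ = −F gives Δ = (-1.2878, 0.3116).
Then the next iterate is (p, q)₁ = (-0.2878, 2.8116).
Re-evaluating at (-0.2878, 2.8116): F = (19.591892, -13.489289), so ‖F‖₂ = 23.7866.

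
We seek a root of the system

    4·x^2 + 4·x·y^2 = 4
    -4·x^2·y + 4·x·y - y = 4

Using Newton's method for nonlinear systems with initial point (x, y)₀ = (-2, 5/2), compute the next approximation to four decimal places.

(-1.0366, 1.7668)

At (-2, 5/2): F = (-38.0000, -66.5000).
Jacobian J = [[8·x + 4·y^2, 8·x·y], [-8·x·y + 4·y, -4·x^2 + 4·x - 1]].
At the point, J = [[9.0000, -40.0000], [50.0000, -25.0000]] (det J = 1775.0000).
Solving J·Δ = −F gives Δ = (0.9634, -0.7332).
Then the next iterate is (x, y)₁ = (-1.0366, 1.7668).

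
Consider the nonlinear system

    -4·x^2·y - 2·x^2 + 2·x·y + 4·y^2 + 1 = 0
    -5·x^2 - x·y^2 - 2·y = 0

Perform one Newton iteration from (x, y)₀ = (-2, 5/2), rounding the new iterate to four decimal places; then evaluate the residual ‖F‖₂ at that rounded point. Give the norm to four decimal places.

3.4511

At (-2, 5/2): F = (-32.0000, -12.5000).
Jacobian J = [[-8·x·y - 4·x + 2·y, -4·x^2 + 2·x + 8·y], [-10·x - y^2, -2·x·y - 2]].
At the point, J = [[53.0000, 0.0000], [13.7500, 8.0000]] (det J = 424.0000).
Solving J·Δ = −F gives Δ = (0.6038, 0.5248).
Then the next iterate is (x, y)₁ = (-1.3962, 3.0248).
Re-evaluating at (-1.3962, 3.0248): F = (1.666589, -3.022059), so ‖F‖₂ = 3.4511.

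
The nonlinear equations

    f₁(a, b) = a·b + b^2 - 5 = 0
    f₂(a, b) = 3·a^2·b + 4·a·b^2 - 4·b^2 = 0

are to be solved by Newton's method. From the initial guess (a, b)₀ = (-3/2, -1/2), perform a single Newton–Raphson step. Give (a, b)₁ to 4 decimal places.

At (-3/2, -1/2): F = (-4.0000, -5.8750).
Jacobian J = [[b, a + 2·b], [6·a·b + 4·b^2, 3·a^2 + 8·a·b - 8·b]].
At the point, J = [[-0.5000, -2.5000], [5.5000, 16.7500]] (det J = 5.3750).
Solving J·Δ = −F gives Δ = (15.1977, -4.6395).
Then the next iterate is (a, b)₁ = (13.6977, -5.1395).

(13.6977, -5.1395)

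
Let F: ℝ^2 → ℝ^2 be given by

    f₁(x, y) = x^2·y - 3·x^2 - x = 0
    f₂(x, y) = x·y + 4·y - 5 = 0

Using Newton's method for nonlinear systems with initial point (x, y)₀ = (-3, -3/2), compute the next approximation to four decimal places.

(-3.5316, 4.2025)

At (-3, -3/2): F = (-37.5000, -6.5000).
Jacobian J = [[2·x·y - 6·x - 1, x^2], [y, x + 4]].
At the point, J = [[26.0000, 9.0000], [-1.5000, 1.0000]] (det J = 39.5000).
Solving J·Δ = −F gives Δ = (-0.5316, 5.7025).
Then the next iterate is (x, y)₁ = (-3.5316, 4.2025).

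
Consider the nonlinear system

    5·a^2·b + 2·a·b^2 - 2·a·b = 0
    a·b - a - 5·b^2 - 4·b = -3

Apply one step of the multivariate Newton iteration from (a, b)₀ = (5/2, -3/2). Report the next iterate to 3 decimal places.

At (5/2, -3/2): F = (-28.125, -8.500).
Jacobian J = [[10·a·b + 2·b^2 - 2·b, 5·a^2 + 4·a·b - 2·a], [b - 1, a - 10·b - 4]].
At the point, J = [[-30.000, 11.250], [-2.500, 13.500]] (det J = -376.875).
Solving J·Δ = −F gives Δ = (-0.754, 0.490).
Then the next iterate is (a, b)₁ = (1.746, -1.010).

(1.746, -1.010)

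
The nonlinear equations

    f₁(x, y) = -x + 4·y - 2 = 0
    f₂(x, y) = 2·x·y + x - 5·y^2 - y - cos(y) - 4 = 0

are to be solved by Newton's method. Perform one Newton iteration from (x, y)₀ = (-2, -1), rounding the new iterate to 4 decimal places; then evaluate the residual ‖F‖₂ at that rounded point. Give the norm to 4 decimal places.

At (-2, -1): F = (-4.0000, -6.540302).
Jacobian J = [[-1, 4], [2·y + 1, 2·x - 10·y + sin(y) - 1]].
At the point, J = [[-1.0000, 4.0000], [-1.0000, 4.158529]] (det J = -0.158529).
Solving J·Δ = −F gives Δ = (60.0968, 16.0242).
Then the next iterate is (x, y)₁ = (58.0968, 15.0242).
Re-evaluating at (58.0968, 15.0242): F = (0.0000, 656.930758), so ‖F‖₂ = 656.9308.

656.9308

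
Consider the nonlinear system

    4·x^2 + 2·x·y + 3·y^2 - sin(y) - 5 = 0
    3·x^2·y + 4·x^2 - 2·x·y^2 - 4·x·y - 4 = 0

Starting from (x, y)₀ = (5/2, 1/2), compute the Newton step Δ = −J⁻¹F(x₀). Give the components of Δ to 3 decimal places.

(-0.870, -0.631)

At (5/2, 1/2): F = (22.77057, 24.125).
Jacobian J = [[8·x + 2·y, 2·x + 6·y - cos(y)], [6·x·y + 8·x - 2·y^2 - 4·y, 3·x^2 - 4·x·y - 4·x]].
At the point, J = [[21.000, 7.12242], [25.000, 3.750]] (det J = -99.31044).
Solving J·Δ = −F gives Δ = (-0.870, -0.631).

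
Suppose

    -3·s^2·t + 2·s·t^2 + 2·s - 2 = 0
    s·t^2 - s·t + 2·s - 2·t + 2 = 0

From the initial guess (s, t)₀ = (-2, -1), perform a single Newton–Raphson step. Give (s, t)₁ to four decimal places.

(-2.5000, 0.5000)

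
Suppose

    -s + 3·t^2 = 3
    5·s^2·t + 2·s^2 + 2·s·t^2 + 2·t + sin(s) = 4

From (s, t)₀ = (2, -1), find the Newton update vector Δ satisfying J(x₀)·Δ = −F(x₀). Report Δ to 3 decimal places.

At (2, -1): F = (-2.000, -13.09070).
Jacobian J = [[-1, 6·t], [10·s·t + 4·s + 2·t^2 + cos(s), 5·s^2 + 4·s·t + 2]].
At the point, J = [[-1.000, -6.000], [-10.41615, 14.000]] (det J = -76.49688).
Solving J·Δ = −F gives Δ = (-1.393, -0.101).

(-1.393, -0.101)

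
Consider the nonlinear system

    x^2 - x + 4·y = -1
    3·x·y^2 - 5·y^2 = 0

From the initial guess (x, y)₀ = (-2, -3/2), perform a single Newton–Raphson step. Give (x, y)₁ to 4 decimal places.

(-1.3125, -0.8906)

At (-2, -3/2): F = (1.0000, -24.7500).
Jacobian J = [[2·x - 1, 4], [3·y^2, 6·x·y - 10·y]].
At the point, J = [[-5.0000, 4.0000], [6.7500, 33.0000]] (det J = -192.0000).
Solving J·Δ = −F gives Δ = (0.6875, 0.6094).
Then the next iterate is (x, y)₁ = (-1.3125, -0.8906).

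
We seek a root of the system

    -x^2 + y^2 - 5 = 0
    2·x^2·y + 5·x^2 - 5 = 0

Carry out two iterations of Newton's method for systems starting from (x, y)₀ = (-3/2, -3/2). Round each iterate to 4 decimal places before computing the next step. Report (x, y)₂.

(-4.9410, -5.7696)

At (-3/2, -3/2): F = (-5.0000, -0.5000).
Jacobian J = [[-2·x, 2·y], [4·x·y + 10·x, 2·x^2]].
At the point, J = [[3.0000, -3.0000], [-6.0000, 4.5000]] (det J = -4.5000).
Solving J·Δ = −F gives Δ = (-5.3333, -7.0000).
Then the next iterate is (x, y)₁ = (-6.8333, -8.5000).
Round to (-6.8333, -8.5000) and repeat: F = (20.556011, -565.327867), J = [[13.6666, -17.0000], [163.9992, 93.387978]].
Δ = (1.8923, 2.7304), so (x, y)₂ = (-4.9410, -5.7696).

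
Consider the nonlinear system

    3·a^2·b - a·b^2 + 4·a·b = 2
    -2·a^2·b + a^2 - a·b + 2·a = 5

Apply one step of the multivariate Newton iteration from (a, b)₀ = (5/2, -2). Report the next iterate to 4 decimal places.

At (5/2, -2): F = (-69.5000, 36.2500).
Jacobian J = [[6·a·b - b^2 + 4·b, 3·a^2 - 2·a·b + 4·a], [-4·a·b + 2·a - b + 2, -2·a^2 - a]].
At the point, J = [[-42.0000, 38.7500], [29.0000, -15.0000]] (det J = -493.7500).
Solving J·Δ = −F gives Δ = (-0.7335, 0.9985).
Then the next iterate is (a, b)₁ = (1.7665, -1.0015).

(1.7665, -1.0015)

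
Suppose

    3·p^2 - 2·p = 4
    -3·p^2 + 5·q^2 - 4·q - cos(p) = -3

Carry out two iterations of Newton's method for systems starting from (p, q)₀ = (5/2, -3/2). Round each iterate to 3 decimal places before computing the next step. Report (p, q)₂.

At (5/2, -3/2): F = (9.750, 2.30114).
Jacobian J = [[6·p - 2, 0], [-6·p + sin(p), 10·q - 4]].
At the point, J = [[13.000, 0.000], [-14.40153, -19.000]] (det J = -247.000).
Solving J·Δ = −F gives Δ = (-0.750, 0.690).
Then the next iterate is (p, q)₁ = (1.750, -0.810).
Round to (1.750, -0.810) and repeat: F = (1.68750, 0.51125), J = [[8.500, 0.000], [-9.51601, -12.100]].
Δ = (-0.199, 0.198), so (p, q)₂ = (1.551, -0.612).

(1.551, -0.612)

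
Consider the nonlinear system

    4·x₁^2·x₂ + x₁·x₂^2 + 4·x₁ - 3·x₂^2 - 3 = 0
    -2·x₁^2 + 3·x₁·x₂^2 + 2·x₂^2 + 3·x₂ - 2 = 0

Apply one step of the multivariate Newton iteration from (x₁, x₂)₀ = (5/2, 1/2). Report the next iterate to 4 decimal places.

At (5/2, 1/2): F = (19.3750, -10.6250).
Jacobian J = [[8·x₁·x₂ + x₂^2 + 4, 4·x₁^2 + 2·x₁·x₂ - 6·x₂], [-4·x₁ + 3·x₂^2, 6·x₁·x₂ + 4·x₂ + 3]].
At the point, J = [[14.2500, 24.5000], [-9.2500, 12.5000]] (det J = 404.7500).
Solving J·Δ = −F gives Δ = (-1.2415, -0.0687).
Then the next iterate is (x₁, x₂)₁ = (1.2585, 0.4313).

(1.2585, 0.4313)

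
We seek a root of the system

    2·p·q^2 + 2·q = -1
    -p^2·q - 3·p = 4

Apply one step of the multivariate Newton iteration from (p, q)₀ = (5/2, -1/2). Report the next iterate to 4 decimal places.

(-4.6216, -1.2703)

At (5/2, -1/2): F = (1.2500, -8.3750).
Jacobian J = [[2·q^2, 4·p·q + 2], [-2·p·q - 3, -p^2]].
At the point, J = [[0.5000, -3.0000], [-0.5000, -6.2500]] (det J = -4.6250).
Solving J·Δ = −F gives Δ = (-7.1216, -0.7703).
Then the next iterate is (p, q)₁ = (-4.6216, -1.2703).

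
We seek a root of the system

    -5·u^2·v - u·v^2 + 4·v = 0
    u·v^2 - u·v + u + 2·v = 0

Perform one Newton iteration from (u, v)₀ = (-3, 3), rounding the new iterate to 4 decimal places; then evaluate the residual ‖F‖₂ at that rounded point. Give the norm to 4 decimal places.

At (-3, 3): F = (-96.0000, -15.0000).
Jacobian J = [[-10·u·v - v^2, -5·u^2 - 2·u·v + 4], [v^2 - v + 1, 2·u·v - u + 2]].
At the point, J = [[81.0000, -23.0000], [7.0000, -13.0000]] (det J = -892.0000).
Solving J·Δ = −F gives Δ = (1.0123, -0.6087).
Then the next iterate is (u, v)₁ = (-1.9877, 2.3913).
Re-evaluating at (-1.9877, 2.3913): F = (-26.308053, -3.818209), so ‖F‖₂ = 26.5837.

26.5837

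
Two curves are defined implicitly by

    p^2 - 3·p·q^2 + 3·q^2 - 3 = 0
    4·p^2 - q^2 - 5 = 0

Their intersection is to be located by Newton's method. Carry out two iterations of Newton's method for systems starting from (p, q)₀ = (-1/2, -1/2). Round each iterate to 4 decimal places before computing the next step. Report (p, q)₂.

At (-1/2, -1/2): F = (-1.6250, -4.2500).
Jacobian J = [[2·p - 3·q^2, -6·p·q + 6·q], [8·p, -2·q]].
At the point, J = [[-1.7500, -4.5000], [-4.0000, 1.0000]] (det J = -19.7500).
Solving J·Δ = −F gives Δ = (-1.0506, 0.0475).
Then the next iterate is (p, q)₁ = (-1.5506, -0.4525).
Round to (-1.5506, -0.4525) and repeat: F = (0.971114, 4.412685), J = [[-3.715469, -6.924879], [-12.4048, 0.9050]].
Δ = (0.3522, -0.0487), so (p, q)₂ = (-1.1984, -0.5012).

(-1.1984, -0.5012)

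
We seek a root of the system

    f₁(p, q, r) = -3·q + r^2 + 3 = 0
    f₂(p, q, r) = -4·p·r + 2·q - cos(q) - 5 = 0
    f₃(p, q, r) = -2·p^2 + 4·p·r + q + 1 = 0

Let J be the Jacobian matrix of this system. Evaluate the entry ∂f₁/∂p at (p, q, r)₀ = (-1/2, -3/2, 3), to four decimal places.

0.0000

∂f₁/∂p = 0.
At (-1/2, -3/2, 3) this is 0.0000.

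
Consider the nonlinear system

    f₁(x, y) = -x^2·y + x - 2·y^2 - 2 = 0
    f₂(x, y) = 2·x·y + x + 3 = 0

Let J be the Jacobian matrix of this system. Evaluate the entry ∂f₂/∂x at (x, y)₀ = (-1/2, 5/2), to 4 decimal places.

6.0000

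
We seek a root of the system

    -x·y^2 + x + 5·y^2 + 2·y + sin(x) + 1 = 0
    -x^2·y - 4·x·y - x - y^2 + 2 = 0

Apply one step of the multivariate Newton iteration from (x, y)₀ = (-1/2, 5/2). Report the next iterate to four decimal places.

(0.0528, 1.2465)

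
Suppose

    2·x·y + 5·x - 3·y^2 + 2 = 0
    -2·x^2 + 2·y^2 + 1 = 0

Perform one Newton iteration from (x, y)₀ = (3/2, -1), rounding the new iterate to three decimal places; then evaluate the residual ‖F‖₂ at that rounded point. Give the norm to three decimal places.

At (3/2, -1): F = (3.500, -1.500).
Jacobian J = [[2·y + 5, 2·x - 6·y], [-4·x, 4·y]].
At the point, J = [[3.000, 9.000], [-6.000, -4.000]] (det J = 42.000).
Solving J·Δ = −F gives Δ = (0.012, -0.393).
Then the next iterate is (x, y)₁ = (1.512, -1.393).
Re-evaluating at (1.512, -1.393): F = (-0.47378, 0.30861), so ‖F‖₂ = 0.565.

0.565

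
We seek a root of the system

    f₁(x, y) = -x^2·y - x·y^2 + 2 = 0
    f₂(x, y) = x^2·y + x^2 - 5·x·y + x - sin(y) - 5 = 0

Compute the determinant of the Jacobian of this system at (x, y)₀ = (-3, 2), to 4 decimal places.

276.3292

J = [[-2·x·y - y^2, -x^2 - 2·x·y], [2·x·y + 2·x - 5·y + 1, x^2 - 5·x - cos(y)]].
At the point, J = [[8.0000, 3.0000], [-27.0000, 24.416147]].
det J = 276.3292.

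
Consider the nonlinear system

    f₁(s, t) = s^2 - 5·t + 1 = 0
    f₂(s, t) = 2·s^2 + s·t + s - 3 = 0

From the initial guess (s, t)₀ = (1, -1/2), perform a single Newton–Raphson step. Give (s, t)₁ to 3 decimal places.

At (1, -1/2): F = (4.500, -0.500).
Jacobian J = [[2·s, -5], [4·s + t + 1, s]].
At the point, J = [[2.000, -5.000], [4.500, 1.000]] (det J = 24.500).
Solving J·Δ = −F gives Δ = (-0.082, 0.867).
Then the next iterate is (s, t)₁ = (0.918, 0.367).

(0.918, 0.367)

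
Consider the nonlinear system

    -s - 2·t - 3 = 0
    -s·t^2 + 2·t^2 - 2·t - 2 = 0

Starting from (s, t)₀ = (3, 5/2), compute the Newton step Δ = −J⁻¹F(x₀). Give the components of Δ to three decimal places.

At (3, 5/2): F = (-11.000, -13.250).
Jacobian J = [[-1, -2], [-t^2, -2·s·t + 4·t - 2]].
At the point, J = [[-1.000, -2.000], [-6.250, -7.000]] (det J = -5.500).
Solving J·Δ = −F gives Δ = (9.182, -10.091).

(9.182, -10.091)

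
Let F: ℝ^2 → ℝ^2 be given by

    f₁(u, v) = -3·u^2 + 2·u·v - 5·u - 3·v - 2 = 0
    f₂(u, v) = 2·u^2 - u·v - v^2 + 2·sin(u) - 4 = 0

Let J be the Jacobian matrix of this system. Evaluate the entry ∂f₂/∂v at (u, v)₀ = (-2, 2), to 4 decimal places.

-2.0000

∂f₂/∂v = -u - 2·v.
At (-2, 2) this is -2.0000.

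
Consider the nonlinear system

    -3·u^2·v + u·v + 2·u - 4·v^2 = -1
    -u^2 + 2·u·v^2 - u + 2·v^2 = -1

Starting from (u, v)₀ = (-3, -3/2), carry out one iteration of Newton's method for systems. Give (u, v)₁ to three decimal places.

At (-3, -3/2): F = (31.000, -14.000).
Jacobian J = [[-6·u·v + v + 2, -3·u^2 + u - 8·v], [-2·u + 2·v^2 - 1, 4·u·v + 4·v]].
At the point, J = [[-26.500, -18.000], [9.500, 12.000]] (det J = -147.000).
Solving J·Δ = −F gives Δ = (0.816, 0.520).
Then the next iterate is (u, v)₁ = (-2.184, -0.980).

(-2.184, -0.980)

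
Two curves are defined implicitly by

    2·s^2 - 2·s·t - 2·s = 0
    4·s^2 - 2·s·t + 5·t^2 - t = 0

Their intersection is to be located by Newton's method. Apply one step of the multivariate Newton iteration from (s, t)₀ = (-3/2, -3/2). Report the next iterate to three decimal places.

(-0.514, -0.856)

At (-3/2, -3/2): F = (3.000, 17.250).
Jacobian J = [[4·s - 2·t - 2, -2·s], [8·s - 2·t, -2·s + 10·t - 1]].
At the point, J = [[-5.000, 3.000], [-9.000, -13.000]] (det J = 92.000).
Solving J·Δ = −F gives Δ = (0.986, 0.644).
Then the next iterate is (s, t)₁ = (-0.514, -0.856).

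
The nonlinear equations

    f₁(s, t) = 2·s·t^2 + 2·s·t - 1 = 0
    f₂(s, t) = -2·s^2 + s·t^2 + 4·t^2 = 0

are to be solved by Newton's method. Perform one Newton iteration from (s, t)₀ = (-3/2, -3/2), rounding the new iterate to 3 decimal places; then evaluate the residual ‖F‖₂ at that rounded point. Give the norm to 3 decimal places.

1.078

At (-3/2, -3/2): F = (-3.250, 1.125).
Jacobian J = [[2·t^2 + 2·t, 4·s·t + 2·s], [-4·s + t^2, 2·s·t + 8·t]].
At the point, J = [[1.500, 6.000], [8.250, -7.500]] (det J = -60.750).
Solving J·Δ = −F gives Δ = (0.290, 0.469).
Then the next iterate is (s, t)₁ = (-1.210, -1.031).
Re-evaluating at (-1.210, -1.031): F = (-1.07735, 0.03746), so ‖F‖₂ = 1.078.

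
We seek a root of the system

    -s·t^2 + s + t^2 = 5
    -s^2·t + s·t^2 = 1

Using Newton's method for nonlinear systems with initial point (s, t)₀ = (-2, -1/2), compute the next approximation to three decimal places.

(0.074, -2.065)

At (-2, -1/2): F = (-6.250, 0.500).
Jacobian J = [[-t^2 + 1, -2·s·t + 2·t], [-2·s·t + t^2, -s^2 + 2·s·t]].
At the point, J = [[0.750, -3.000], [-1.750, -2.000]] (det J = -6.750).
Solving J·Δ = −F gives Δ = (2.074, -1.565).
Then the next iterate is (s, t)₁ = (0.074, -2.065).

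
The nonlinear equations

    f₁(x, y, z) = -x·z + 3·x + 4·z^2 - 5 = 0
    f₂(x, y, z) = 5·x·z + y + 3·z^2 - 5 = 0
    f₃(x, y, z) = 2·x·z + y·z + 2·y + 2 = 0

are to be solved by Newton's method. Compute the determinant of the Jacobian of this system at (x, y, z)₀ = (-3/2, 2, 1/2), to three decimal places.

J = [[-z + 3, 0, -x + 8·z], [5·z, 1, 5·x + 6·z], [2·z, z + 2, 2·x + y]].
At the point, J = [[2.500, 0.000, 5.500], [2.500, 1.000, -4.500], [1.000, 2.500, -1.000]].
det J = 54.500.

54.500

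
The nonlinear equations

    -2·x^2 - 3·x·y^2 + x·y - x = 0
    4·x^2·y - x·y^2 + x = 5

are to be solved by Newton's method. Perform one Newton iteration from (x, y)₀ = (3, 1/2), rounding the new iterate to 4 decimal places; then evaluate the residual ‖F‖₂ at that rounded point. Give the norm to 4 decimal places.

5.4700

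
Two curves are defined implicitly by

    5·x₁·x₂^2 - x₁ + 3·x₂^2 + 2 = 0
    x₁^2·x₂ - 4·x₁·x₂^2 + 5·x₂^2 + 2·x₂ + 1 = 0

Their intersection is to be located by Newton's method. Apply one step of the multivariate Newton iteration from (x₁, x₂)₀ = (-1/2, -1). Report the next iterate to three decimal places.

At (-1/2, -1): F = (3.000, 5.750).
Jacobian J = [[5·x₂^2 - 1, 10·x₁·x₂ + 6·x₂], [2·x₁·x₂ - 4·x₂^2, x₁^2 - 8·x₁·x₂ + 10·x₂ + 2]].
At the point, J = [[4.000, -1.000], [-3.000, -11.750]] (det J = -50.000).
Solving J·Δ = −F gives Δ = (-0.590, 0.640).
Then the next iterate is (x₁, x₂)₁ = (-1.090, -0.360).

(-1.090, -0.360)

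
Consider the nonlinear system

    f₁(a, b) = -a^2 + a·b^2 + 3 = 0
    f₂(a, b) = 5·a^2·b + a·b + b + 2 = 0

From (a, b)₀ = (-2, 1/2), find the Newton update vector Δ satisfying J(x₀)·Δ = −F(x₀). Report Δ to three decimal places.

(0.089, -0.561)

At (-2, 1/2): F = (-1.500, 11.500).
Jacobian J = [[-2·a + b^2, 2·a·b], [10·a·b + b, 5·a^2 + a + 1]].
At the point, J = [[4.250, -2.000], [-9.500, 19.000]] (det J = 61.750).
Solving J·Δ = −F gives Δ = (0.089, -0.561).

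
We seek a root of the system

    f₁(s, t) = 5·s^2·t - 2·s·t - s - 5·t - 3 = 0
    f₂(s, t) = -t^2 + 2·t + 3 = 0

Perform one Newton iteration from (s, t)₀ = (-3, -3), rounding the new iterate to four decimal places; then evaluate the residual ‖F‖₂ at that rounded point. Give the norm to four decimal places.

At (-3, -3): F = (-138.0000, -12.0000).
Jacobian J = [[10·s·t - 2·t - 1, 5·s^2 - 2·s - 5], [0, -2·t + 2]].
At the point, J = [[95.0000, 46.0000], [0.0000, 8.0000]] (det J = 760.0000).
Solving J·Δ = −F gives Δ = (0.7263, 1.5000).
Then the next iterate is (s, t)₁ = (-2.2737, -1.5000).
Re-evaluating at (-2.2737, -1.5000): F = (-38.820238, -2.2500), so ‖F‖₂ = 38.8854.

38.8854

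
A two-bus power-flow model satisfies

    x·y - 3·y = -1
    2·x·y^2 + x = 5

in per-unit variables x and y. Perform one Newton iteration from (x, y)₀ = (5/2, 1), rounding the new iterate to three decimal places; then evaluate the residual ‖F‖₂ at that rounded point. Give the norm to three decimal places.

0.225

At (5/2, 1): F = (0.500, 2.500).
Jacobian J = [[y, x - 3], [2·y^2 + 1, 4·x·y]].
At the point, J = [[1.000, -0.500], [3.000, 10.000]] (det J = 11.500).
Solving J·Δ = −F gives Δ = (-0.543, -0.087).
Then the next iterate is (x, y)₁ = (1.957, 0.913).
Re-evaluating at (1.957, 0.913): F = (0.04774, 0.21959), so ‖F‖₂ = 0.225.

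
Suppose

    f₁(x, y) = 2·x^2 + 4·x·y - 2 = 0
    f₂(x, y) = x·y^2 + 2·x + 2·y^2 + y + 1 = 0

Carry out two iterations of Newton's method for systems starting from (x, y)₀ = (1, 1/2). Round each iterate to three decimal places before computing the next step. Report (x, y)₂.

(0.840, -0.155)

At (1, 1/2): F = (2.000, 4.250).
Jacobian J = [[4·x + 4·y, 4·x], [y^2 + 2, 2·x·y + 4·y + 1]].
At the point, J = [[6.000, 4.000], [2.250, 4.000]] (det J = 15.000).
Solving J·Δ = −F gives Δ = (0.600, -1.400).
Then the next iterate is (x, y)₁ = (1.600, -0.900).
Round to (1.600, -0.900) and repeat: F = (-2.640, 6.216), J = [[2.800, 6.400], [2.810, -5.480]].
Δ = (-0.760, 0.745), so (x, y)₂ = (0.840, -0.155).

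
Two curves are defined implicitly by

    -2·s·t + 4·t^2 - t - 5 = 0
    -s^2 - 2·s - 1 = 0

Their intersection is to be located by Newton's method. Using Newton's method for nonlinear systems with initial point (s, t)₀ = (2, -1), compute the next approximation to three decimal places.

(0.500, -0.923)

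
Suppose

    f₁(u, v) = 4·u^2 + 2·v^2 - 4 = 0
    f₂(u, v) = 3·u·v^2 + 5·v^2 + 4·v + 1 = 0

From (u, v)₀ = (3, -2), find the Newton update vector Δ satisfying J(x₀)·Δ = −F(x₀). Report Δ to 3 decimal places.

(-1.465, 0.604)

At (3, -2): F = (40.000, 49.000).
Jacobian J = [[8·u, 4·v], [3·v^2, 6·u·v + 10·v + 4]].
At the point, J = [[24.000, -8.000], [12.000, -52.000]] (det J = -1152.000).
Solving J·Δ = −F gives Δ = (-1.465, 0.604).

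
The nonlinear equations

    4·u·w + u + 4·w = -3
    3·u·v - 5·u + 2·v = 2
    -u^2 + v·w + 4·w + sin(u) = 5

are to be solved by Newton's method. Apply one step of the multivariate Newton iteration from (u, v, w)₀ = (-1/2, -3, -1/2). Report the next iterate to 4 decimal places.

At (-1/2, -3, -1/2): F = (1.5000, -1.0000, -6.229426).
Jacobian J = [[4·w + 1, 0, 4·u + 4], [3·v - 5, 3·u + 2, 0], [-2·u + cos(u), w, v + 4]].
At the point, J = [[-1.0000, 0.0000, 2.0000], [-14.0000, 0.5000, 0.0000], [1.877583, -0.5000, 1.0000]] (det J = 11.622417).
Solving J·Δ = −F gives Δ = (-0.6866, -17.2235, -1.0933).
Then the next iterate is (u, v, w)₁ = (-1.1866, -20.2235, -1.5933).

(-1.1866, -20.2235, -1.5933)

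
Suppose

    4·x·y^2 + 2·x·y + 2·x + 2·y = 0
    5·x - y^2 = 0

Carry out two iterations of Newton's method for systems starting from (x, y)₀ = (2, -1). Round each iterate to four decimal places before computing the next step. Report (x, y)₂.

At (2, -1): F = (6.0000, 9.0000).
Jacobian J = [[4·y^2 + 2·y + 2, 8·x·y + 2·x + 2], [5, -2·y]].
At the point, J = [[4.0000, -10.0000], [5.0000, 2.0000]] (det J = 58.0000).
Solving J·Δ = −F gives Δ = (-1.7586, -0.1034).
Then the next iterate is (x, y)₁ = (0.2414, -1.1034).
Round to (0.2414, -1.1034) and repeat: F = (-1.081112, -0.010492), J = [[4.663166, 0.351914], [5.0000, 2.2068]].
Δ = (0.2792, -0.6279), so (x, y)₂ = (0.5206, -1.7313).

(0.5206, -1.7313)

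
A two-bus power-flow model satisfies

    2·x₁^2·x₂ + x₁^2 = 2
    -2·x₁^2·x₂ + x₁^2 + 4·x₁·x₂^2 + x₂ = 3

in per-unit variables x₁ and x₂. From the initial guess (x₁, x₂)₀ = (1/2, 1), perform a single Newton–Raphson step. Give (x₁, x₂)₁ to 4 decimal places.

(0.9583, 0.7500)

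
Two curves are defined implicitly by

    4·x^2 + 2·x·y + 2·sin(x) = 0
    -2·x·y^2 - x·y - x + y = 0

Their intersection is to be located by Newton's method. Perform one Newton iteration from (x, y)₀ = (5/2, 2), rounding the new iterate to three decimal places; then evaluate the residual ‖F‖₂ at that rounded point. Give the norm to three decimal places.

10.381

At (5/2, 2): F = (36.19694, -25.500).
Jacobian J = [[8·x + 2·y + 2·cos(x), 2·x], [-2·y^2 - y - 1, -4·x·y - x + 1]].
At the point, J = [[22.39771, 5.000], [-11.000, -21.500]] (det J = -426.55082).
Solving J·Δ = −F gives Δ = (-1.526, -0.406).
Then the next iterate is (x, y)₁ = (0.974, 1.594).
Re-evaluating at (0.974, 1.594): F = (8.55410, -5.88210), so ‖F‖₂ = 10.381.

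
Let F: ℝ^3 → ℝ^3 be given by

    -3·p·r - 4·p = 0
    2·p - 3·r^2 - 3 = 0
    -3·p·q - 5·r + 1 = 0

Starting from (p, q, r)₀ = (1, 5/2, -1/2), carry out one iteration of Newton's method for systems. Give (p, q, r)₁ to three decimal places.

(-7.500, 12.000, 5.750)

At (1, 5/2, -1/2): F = (-2.500, -1.750, -4.000).
Jacobian J = [[-3·r - 4, 0, -3·p], [2, 0, -6·r], [-3·q, -3·p, -5]].
At the point, J = [[-2.500, 0.000, -3.000], [2.000, 0.000, 3.000], [-7.500, -3.000, -5.000]] (det J = -4.500).
Solving J·Δ = −F gives Δ = (-8.500, 9.500, 6.250).
Then the next iterate is (p, q, r)₁ = (-7.500, 12.000, 5.750).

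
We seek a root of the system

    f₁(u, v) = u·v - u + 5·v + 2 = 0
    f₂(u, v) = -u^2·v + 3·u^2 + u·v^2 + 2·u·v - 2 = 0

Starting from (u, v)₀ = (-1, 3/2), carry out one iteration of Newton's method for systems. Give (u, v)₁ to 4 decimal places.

At (-1, 3/2): F = (9.0000, -5.7500).
Jacobian J = [[v - 1, u + 5], [-2·u·v + 6·u + v^2 + 2·v, -u^2 + 2·u·v + 2·u]].
At the point, J = [[0.5000, 4.0000], [2.2500, -6.0000]] (det J = -12.0000).
Solving J·Δ = −F gives Δ = (-2.5833, -1.9271).
Then the next iterate is (u, v)₁ = (-3.5833, -0.4271).

(-3.5833, -0.4271)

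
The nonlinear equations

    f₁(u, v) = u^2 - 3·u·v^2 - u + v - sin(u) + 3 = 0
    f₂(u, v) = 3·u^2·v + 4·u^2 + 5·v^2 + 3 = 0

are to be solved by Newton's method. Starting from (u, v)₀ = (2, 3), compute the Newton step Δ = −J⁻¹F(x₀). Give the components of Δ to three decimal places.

(-1.844, -0.098)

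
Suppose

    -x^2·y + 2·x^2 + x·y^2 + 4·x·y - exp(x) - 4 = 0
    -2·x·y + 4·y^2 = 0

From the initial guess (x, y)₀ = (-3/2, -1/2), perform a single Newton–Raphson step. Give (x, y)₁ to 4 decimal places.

At (-3/2, -1/2): F = (4.026870, -0.5000).
Jacobian J = [[-2·x·y + 4·x + y^2 + 4·y - exp(x), -x^2 + 2·x·y + 4·x], [-2·y, -2·x + 8·y]].
At the point, J = [[-9.473130, -6.7500], [1.0000, -1.0000]] (det J = 16.223130).
Solving J·Δ = −F gives Δ = (0.4563, -0.0437).
Then the next iterate is (x, y)₁ = (-1.0437, -0.5437).

(-1.0437, -0.5437)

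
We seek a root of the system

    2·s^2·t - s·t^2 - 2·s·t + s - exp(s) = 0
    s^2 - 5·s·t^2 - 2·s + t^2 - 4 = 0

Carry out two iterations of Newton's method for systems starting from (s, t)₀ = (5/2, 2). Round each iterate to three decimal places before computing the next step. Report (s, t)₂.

(2.657, 0.143)

At (5/2, 2): F = (-4.68249, -48.750).
Jacobian J = [[4·s·t - t^2 - 2·t - exp(s) + 1, 2·s^2 - 2·s·t - 2·s], [2·s - 5·t^2 - 2, -10·s·t + 2·t]].
At the point, J = [[0.81751, -2.500], [-17.000, -46.000]] (det J = -80.10528).
Solving J·Δ = −F gives Δ = (1.167, -1.491).
Then the next iterate is (s, t)₁ = (3.667, 0.509).
Round to (3.667, 0.509) and repeat: F = (-26.46145, -2.37828), J = [[-31.94540, 15.82677], [4.03859, -17.64703]].
Δ = (-1.010, -0.366), so (s, t)₂ = (2.657, 0.143).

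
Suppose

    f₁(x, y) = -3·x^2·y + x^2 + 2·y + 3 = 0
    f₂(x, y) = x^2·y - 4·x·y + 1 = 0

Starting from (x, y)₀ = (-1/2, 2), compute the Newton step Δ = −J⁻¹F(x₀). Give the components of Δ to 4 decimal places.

At (-1/2, 2): F = (5.7500, 5.5000).
Jacobian J = [[-6·x·y + 2·x, -3·x^2 + 2], [2·x·y - 4·y, x^2 - 4·x]].
At the point, J = [[5.0000, 1.2500], [-10.0000, 2.2500]] (det J = 23.7500).
Solving J·Δ = −F gives Δ = (-0.2553, -3.5789).

(-0.2553, -3.5789)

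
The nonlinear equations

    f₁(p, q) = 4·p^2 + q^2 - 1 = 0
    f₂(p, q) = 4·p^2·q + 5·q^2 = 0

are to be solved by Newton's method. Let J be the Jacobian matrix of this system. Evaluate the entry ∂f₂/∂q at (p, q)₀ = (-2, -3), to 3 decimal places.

∂f₂/∂q = 4·p^2 + 10·q.
At (-2, -3) this is -14.000.

-14.000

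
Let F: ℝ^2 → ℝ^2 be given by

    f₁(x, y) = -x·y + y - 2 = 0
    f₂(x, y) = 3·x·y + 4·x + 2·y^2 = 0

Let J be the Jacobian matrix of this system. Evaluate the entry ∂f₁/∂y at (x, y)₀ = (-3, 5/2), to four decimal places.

4.0000

∂f₁/∂y = -x + 1.
At (-3, 5/2) this is 4.0000.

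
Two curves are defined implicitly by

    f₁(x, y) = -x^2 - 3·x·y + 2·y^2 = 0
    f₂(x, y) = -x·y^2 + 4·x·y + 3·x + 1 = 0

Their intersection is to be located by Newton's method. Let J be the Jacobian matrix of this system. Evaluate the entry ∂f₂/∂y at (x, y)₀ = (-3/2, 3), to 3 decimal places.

∂f₂/∂y = -2·x·y + 4·x.
At (-3/2, 3) this is 3.000.

3.000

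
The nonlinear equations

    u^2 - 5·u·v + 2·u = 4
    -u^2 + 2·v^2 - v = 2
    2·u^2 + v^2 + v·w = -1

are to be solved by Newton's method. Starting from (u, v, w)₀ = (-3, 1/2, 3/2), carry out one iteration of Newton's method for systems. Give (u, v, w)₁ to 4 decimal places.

(-1.2228, 0.8368, 2.4689)

At (-3, 1/2, 3/2): F = (6.5000, -11.0000, 20.0000).
Jacobian J = [[2·u - 5·v + 2, -5·u, 0], [-2·u, 4·v - 1, 0], [4·u, 2·v + w, v]].
At the point, J = [[-6.5000, 15.0000, 0.0000], [6.0000, 1.0000, 0.0000], [-12.0000, 2.5000, 0.5000]] (det J = -48.2500).
Solving J·Δ = −F gives Δ = (1.7772, 0.3368, 0.9689).
Then the next iterate is (u, v, w)₁ = (-1.2228, 0.8368, 2.4689).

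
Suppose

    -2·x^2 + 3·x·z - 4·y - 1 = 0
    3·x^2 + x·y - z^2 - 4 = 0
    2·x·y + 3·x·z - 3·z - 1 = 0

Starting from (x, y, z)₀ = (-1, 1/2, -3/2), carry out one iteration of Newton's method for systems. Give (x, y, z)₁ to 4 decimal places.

(-0.7010, -0.7088, -0.1048)

At (-1, 1/2, -3/2): F = (-0.5000, -3.7500, 7.0000).
Jacobian J = [[-4·x + 3·z, -4, 3·x], [6·x + y, x, -2·z], [2·y + 3·z, 2·x, 3·x - 3]].
At the point, J = [[-0.5000, -4.0000, -3.0000], [-5.5000, -1.0000, 3.0000], [-3.5000, -2.0000, -6.0000]] (det J = 145.5000).
Solving J·Δ = −F gives Δ = (0.2990, -1.2088, 1.3952).
Then the next iterate is (x, y, z)₁ = (-0.7010, -0.7088, -0.1048).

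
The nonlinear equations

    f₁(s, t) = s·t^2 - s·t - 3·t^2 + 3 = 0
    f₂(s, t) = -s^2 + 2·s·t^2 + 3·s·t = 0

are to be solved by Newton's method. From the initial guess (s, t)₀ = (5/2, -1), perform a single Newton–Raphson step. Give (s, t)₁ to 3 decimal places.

At (5/2, -1): F = (5.000, -8.750).
Jacobian J = [[t^2 - t, 2·s·t - s - 6·t], [-2·s + 2·t^2 + 3·t, 4·s·t + 3·s]].
At the point, J = [[2.000, -1.500], [-6.000, -2.500]] (det J = -14.000).
Solving J·Δ = −F gives Δ = (-1.830, 0.893).
Then the next iterate is (s, t)₁ = (0.670, -0.107).

(0.670, -0.107)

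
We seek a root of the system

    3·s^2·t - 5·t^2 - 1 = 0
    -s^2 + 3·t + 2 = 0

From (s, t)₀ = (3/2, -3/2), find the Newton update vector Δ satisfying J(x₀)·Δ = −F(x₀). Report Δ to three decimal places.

(-1.462, 0.121)

At (3/2, -3/2): F = (-22.375, -4.750).
Jacobian J = [[6·s·t, 3·s^2 - 10·t], [-2·s, 3]].
At the point, J = [[-13.500, 21.750], [-3.000, 3.000]] (det J = 24.750).
Solving J·Δ = −F gives Δ = (-1.462, 0.121).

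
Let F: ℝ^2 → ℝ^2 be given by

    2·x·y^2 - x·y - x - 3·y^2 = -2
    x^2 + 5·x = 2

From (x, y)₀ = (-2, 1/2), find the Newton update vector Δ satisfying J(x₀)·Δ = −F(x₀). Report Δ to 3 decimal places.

At (-2, 1/2): F = (3.250, -8.000).
Jacobian J = [[2·y^2 - y - 1, 4·x·y - x - 6·y], [2·x + 5, 0]].
At the point, J = [[-1.000, -5.000], [1.000, 0.000]] (det J = 5.000).
Solving J·Δ = −F gives Δ = (8.000, -0.950).

(8.000, -0.950)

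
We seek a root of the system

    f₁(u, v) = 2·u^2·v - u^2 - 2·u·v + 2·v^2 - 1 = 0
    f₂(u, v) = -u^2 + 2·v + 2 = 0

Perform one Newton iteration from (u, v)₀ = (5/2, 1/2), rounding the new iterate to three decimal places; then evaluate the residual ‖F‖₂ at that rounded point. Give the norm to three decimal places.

0.895

At (5/2, 1/2): F = (-3.000, -3.250).
Jacobian J = [[4·u·v - 2·u - 2·v, 2·u^2 - 2·u + 4·v], [-2·u, 2]].
At the point, J = [[-1.000, 9.500], [-5.000, 2.000]] (det J = 45.500).
Solving J·Δ = −F gives Δ = (-0.547, 0.258).
Then the next iterate is (u, v)₁ = (1.953, 0.758).
Re-evaluating at (1.953, 0.758): F = (-0.84349, -0.29821), so ‖F‖₂ = 0.895.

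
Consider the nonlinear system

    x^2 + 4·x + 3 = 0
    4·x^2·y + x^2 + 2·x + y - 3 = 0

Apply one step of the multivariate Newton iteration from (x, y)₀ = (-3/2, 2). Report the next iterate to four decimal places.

At (-3/2, 2): F = (-0.7500, 16.2500).
Jacobian J = [[2·x + 4, 0], [8·x·y + 2·x + 2, 4·x^2 + 1]].
At the point, J = [[1.0000, 0.0000], [-25.0000, 10.0000]] (det J = 10.0000).
Solving J·Δ = −F gives Δ = (0.7500, 0.2500).
Then the next iterate is (x, y)₁ = (-0.7500, 2.2500).

(-0.7500, 2.2500)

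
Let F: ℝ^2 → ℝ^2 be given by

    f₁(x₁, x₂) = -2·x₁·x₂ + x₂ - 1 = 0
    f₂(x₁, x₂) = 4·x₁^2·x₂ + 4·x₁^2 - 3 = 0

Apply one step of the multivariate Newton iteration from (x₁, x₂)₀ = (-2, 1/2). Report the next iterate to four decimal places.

(-1.2212, 0.3558)

At (-2, 1/2): F = (1.5000, 21.0000).
Jacobian J = [[-2·x₂, -2·x₁ + 1], [8·x₁·x₂ + 8·x₁, 4·x₁^2]].
At the point, J = [[-1.0000, 5.0000], [-24.0000, 16.0000]] (det J = 104.0000).
Solving J·Δ = −F gives Δ = (0.7788, -0.1442).
Then the next iterate is (x₁, x₂)₁ = (-1.2212, 0.3558).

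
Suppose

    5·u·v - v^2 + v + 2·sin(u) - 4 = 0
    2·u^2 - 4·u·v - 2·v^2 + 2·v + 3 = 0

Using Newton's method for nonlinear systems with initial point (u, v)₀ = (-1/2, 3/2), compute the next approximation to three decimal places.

At (-1/2, 3/2): F = (-9.45885, 5.000).
Jacobian J = [[5·v + 2·cos(u), 5·u - 2·v + 1], [4·u - 4·v, -4·u - 4·v + 2]].
At the point, J = [[9.25517, -4.500], [-8.000, -2.000]] (det J = -54.51033).
Solving J·Δ = −F gives Δ = (0.760, -0.539).
Then the next iterate is (u, v)₁ = (0.260, 0.961).

(0.260, 0.961)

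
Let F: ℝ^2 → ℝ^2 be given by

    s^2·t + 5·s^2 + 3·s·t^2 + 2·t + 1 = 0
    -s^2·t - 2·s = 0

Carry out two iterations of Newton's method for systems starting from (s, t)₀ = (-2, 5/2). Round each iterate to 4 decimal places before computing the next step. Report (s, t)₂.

(-1.1209, 2.0218)

At (-2, 5/2): F = (-1.5000, -6.0000).
Jacobian J = [[2·s·t + 10·s + 3·t^2, s^2 + 6·s·t + 2], [-2·s·t - 2, -s^2]].
At the point, J = [[-11.2500, -24.0000], [8.0000, -4.0000]] (det J = 237.0000).
Solving J·Δ = −F gives Δ = (0.5823, -0.3354).
Then the next iterate is (s, t)₁ = (-1.4177, 2.1646).
Round to (-1.4177, 2.1646) and repeat: F = (-0.198733, -1.515172), J = [[-6.258027, -14.402647], [4.137507, -2.009873]].
Δ = (0.2968, -0.1428), so (s, t)₂ = (-1.1209, 2.0218).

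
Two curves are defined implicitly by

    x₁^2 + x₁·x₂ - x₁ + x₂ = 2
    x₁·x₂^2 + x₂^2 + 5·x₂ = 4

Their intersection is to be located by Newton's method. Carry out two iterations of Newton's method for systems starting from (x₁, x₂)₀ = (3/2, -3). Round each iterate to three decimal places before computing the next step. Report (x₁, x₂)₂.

(3.872, 2.065)

At (3/2, -3): F = (-8.750, 3.500).
Jacobian J = [[2·x₁ + x₂ - 1, x₁ + 1], [x₂^2, 2·x₁·x₂ + 2·x₂ + 5]].
At the point, J = [[-1.000, 2.500], [9.000, -10.000]] (det J = -12.500).
Solving J·Δ = −F gives Δ = (6.300, 6.020).
Then the next iterate is (x₁, x₂)₁ = (7.800, 3.020).
Round to (7.800, 3.020) and repeat: F = (77.616, 91.35952), J = [[17.620, 8.800], [9.12040, 58.152]].
Δ = (-3.928, -0.955), so (x₁, x₂)₂ = (3.872, 2.065).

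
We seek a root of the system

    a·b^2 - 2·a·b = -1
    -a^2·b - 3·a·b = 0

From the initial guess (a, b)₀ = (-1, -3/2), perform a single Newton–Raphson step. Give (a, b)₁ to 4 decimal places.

At (-1, -3/2): F = (-4.2500, -3.0000).
Jacobian J = [[b^2 - 2·b, 2·a·b - 2·a], [-2·a·b - 3·b, -a^2 - 3·a]].
At the point, J = [[5.2500, 5.0000], [1.5000, 2.0000]] (det J = 3.0000).
Solving J·Δ = −F gives Δ = (-2.1667, 3.1250).
Then the next iterate is (a, b)₁ = (-3.1667, 1.6250).

(-3.1667, 1.6250)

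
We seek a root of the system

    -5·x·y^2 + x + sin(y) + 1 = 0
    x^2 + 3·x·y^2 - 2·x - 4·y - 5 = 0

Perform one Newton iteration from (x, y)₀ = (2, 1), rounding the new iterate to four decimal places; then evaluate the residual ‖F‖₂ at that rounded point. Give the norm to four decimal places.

2.9703

At (2, 1): F = (-6.158529, -3.0000).
Jacobian J = [[-5·y^2 + 1, -10·x·y + cos(y)], [2·x + 3·y^2 - 2, 6·x·y - 4]].
At the point, J = [[-4.0000, -19.459698], [5.0000, 8.0000]] (det J = 65.298488).
Solving J·Δ = −F gives Δ = (1.6485, -0.6553).
Then the next iterate is (x, y)₁ = (3.6485, 0.3447).
Re-evaluating at (3.6485, 0.3447): F = (2.818875, 0.936276), so ‖F‖₂ = 2.9703.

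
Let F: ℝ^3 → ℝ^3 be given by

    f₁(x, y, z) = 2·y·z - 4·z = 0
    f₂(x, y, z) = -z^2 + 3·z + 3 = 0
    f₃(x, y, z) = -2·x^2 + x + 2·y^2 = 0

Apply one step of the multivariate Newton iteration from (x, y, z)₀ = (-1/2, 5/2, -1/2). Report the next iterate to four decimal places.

(-1.6250, 1.6875, -0.8125)

At (-1/2, 5/2, -1/2): F = (-0.5000, 1.2500, 11.5000).
Jacobian J = [[0, 2·z, 2·y - 4], [0, 0, -2·z + 3], [-4·x + 1, 4·y, 0]].
At the point, J = [[0.0000, -1.0000, 1.0000], [0.0000, 0.0000, 4.0000], [3.0000, 10.0000, 0.0000]] (det J = -12.0000).
Solving J·Δ = −F gives Δ = (-1.1250, -0.8125, -0.3125).
Then the next iterate is (x, y, z)₁ = (-1.6250, 1.6875, -0.8125).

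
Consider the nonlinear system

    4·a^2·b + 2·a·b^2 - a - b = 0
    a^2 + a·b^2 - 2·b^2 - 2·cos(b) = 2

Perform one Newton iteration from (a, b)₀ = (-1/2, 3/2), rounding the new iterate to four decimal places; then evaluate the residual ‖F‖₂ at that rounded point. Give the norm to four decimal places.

4.0366

At (-1/2, 3/2): F = (-1.7500, -7.516474).
Jacobian J = [[8·a·b + 2·b^2 - 1, 4·a^2 + 4·a·b - 1], [2·a + b^2, 2·a·b - 4·b + 2·sin(b)]].
At the point, J = [[-2.5000, -3.0000], [1.2500, -5.505010]] (det J = 17.512525).
Solving J·Δ = −F gives Δ = (0.7375, -1.1979).
Then the next iterate is (a, b)₁ = (0.2375, 0.3021).
Re-evaluating at (0.2375, 0.3021): F = (-0.428088, -4.013875), so ‖F‖₂ = 4.0366.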